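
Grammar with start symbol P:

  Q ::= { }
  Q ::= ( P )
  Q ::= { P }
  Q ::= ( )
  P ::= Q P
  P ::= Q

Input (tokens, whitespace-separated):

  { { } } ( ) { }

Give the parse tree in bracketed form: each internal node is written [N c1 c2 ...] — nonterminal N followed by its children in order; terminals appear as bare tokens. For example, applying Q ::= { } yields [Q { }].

[P [Q { [P [Q { }]] }] [P [Q ( )] [P [Q { }]]]]

P
Q P
{ P } P
{ Q } P
{ { } } P
{ { } } Q P
{ { } } ( ) P
{ { } } ( ) Q
{ { } } ( ) { }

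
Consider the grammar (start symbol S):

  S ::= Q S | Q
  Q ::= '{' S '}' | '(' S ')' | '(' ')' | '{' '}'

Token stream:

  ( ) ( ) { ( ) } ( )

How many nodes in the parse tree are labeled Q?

5

[S [Q ( )] [S [Q ( )] [S [Q { [S [Q ( )]] }] [S [Q ( )]]]]]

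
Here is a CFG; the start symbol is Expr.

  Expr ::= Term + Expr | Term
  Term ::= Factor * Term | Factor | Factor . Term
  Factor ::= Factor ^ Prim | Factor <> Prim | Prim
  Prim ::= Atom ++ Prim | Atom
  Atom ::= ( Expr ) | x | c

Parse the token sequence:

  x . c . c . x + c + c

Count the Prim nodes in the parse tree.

[Expr [Term [Factor [Prim [Atom x]]] . [Term [Factor [Prim [Atom c]]] . [Term [Factor [Prim [Atom c]]] . [Term [Factor [Prim [Atom x]]]]]]] + [Expr [Term [Factor [Prim [Atom c]]]] + [Expr [Term [Factor [Prim [Atom c]]]]]]]

6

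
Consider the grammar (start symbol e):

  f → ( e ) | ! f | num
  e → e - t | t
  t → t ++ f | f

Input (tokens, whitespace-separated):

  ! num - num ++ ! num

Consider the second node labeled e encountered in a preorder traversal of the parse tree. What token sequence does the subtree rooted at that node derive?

[e [e [t [f ! [f num]]]] - [t [t [f num]] ++ [f ! [f num]]]]

! num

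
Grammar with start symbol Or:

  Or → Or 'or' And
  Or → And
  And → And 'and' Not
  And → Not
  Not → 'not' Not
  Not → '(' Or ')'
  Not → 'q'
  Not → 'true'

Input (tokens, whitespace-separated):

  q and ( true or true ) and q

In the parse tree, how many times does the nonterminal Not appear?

[Or [And [And [And [Not q]] and [Not ( [Or [Or [And [Not true]]] or [And [Not true]]] )]] and [Not q]]]

5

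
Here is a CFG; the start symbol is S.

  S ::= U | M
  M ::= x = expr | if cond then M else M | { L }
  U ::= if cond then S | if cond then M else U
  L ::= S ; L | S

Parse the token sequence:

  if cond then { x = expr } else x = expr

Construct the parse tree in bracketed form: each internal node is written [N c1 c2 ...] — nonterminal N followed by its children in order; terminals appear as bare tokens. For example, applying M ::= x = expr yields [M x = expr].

S
M
if cond then M else M
if cond then { L } else M
if cond then { S } else M
if cond then { M } else M
if cond then { x = expr } else M
if cond then { x = expr } else x = expr

[S [M if cond then [M { [L [S [M x = expr]]] }] else [M x = expr]]]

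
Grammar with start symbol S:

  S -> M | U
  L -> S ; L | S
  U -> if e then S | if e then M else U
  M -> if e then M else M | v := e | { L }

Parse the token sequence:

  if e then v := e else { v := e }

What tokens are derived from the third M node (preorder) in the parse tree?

[S [M if e then [M v := e] else [M { [L [S [M v := e]]] }]]]

{ v := e }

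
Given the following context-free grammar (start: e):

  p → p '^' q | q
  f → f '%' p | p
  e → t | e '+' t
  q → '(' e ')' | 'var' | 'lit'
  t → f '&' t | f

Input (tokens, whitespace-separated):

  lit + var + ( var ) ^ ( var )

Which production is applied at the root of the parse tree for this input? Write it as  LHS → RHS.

[e [e [e [t [f [p [q lit]]]]] + [t [f [p [q var]]]]] + [t [f [p [p [q ( [e [t [f [p [q var]]]]] )]] ^ [q ( [e [t [f [p [q var]]]]] )]]]]]

e → e '+' t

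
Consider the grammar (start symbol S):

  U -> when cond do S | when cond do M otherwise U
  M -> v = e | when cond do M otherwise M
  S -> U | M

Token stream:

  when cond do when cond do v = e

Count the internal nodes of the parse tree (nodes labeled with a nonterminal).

[S [U when cond do [S [U when cond do [S [M v = e]]]]]]

6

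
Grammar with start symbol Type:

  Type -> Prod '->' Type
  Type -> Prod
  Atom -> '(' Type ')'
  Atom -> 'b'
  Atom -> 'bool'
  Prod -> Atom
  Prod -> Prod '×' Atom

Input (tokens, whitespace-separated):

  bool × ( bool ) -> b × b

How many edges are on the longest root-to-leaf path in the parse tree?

[Type [Prod [Prod [Atom bool]] × [Atom ( [Type [Prod [Atom bool]]] )]] -> [Type [Prod [Prod [Atom b]] × [Atom b]]]]

6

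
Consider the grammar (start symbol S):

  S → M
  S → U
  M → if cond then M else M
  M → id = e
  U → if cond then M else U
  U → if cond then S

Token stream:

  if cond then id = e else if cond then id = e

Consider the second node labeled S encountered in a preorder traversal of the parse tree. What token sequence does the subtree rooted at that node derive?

id = e

[S [U if cond then [M id = e] else [U if cond then [S [M id = e]]]]]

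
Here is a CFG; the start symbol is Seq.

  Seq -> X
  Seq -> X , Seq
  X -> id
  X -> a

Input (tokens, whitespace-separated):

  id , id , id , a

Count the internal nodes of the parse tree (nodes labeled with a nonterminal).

[Seq [X id] , [Seq [X id] , [Seq [X id] , [Seq [X a]]]]]

8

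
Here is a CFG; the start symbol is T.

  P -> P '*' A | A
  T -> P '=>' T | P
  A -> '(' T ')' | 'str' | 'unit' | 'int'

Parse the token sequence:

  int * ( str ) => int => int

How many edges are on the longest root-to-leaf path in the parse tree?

6

[T [P [P [A int]] * [A ( [T [P [A str]]] )]] => [T [P [A int]] => [T [P [A int]]]]]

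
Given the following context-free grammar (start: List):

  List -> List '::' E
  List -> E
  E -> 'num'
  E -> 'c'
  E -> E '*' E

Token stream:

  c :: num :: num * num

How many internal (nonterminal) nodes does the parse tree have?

[List [List [List [E c]] :: [E num]] :: [E [E num] * [E num]]]

8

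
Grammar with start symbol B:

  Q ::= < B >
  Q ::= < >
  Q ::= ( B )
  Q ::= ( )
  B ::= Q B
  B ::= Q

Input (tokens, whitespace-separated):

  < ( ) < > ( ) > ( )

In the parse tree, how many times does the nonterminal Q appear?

[B [Q < [B [Q ( )] [B [Q < >] [B [Q ( )]]]] >] [B [Q ( )]]]

5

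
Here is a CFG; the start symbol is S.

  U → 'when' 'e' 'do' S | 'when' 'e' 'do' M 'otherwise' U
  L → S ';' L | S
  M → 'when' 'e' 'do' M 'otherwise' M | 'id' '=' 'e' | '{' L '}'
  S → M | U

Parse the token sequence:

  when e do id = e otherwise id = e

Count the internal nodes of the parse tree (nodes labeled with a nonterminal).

[S [M when e do [M id = e] otherwise [M id = e]]]

4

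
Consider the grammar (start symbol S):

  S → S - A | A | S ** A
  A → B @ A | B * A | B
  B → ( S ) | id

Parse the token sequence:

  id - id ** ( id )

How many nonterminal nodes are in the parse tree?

[S [S [S [A [B id]]] - [A [B id]]] ** [A [B ( [S [A [B id]]] )]]]

12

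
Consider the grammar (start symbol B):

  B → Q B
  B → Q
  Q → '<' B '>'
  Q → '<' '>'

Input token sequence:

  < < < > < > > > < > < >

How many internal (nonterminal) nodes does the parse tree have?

[B [Q < [B [Q < [B [Q < >] [B [Q < >]]] >]] >] [B [Q < >] [B [Q < >]]]]

12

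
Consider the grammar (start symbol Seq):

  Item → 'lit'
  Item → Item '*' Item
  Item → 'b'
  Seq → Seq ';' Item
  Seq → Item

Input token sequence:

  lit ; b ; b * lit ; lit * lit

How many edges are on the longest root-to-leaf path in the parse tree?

[Seq [Seq [Seq [Seq [Item lit]] ; [Item b]] ; [Item [Item b] * [Item lit]]] ; [Item [Item lit] * [Item lit]]]

5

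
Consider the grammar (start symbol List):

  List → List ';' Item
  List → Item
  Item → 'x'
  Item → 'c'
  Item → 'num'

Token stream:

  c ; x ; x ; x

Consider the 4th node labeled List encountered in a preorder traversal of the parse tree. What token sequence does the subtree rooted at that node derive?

[List [List [List [List [Item c]] ; [Item x]] ; [Item x]] ; [Item x]]

c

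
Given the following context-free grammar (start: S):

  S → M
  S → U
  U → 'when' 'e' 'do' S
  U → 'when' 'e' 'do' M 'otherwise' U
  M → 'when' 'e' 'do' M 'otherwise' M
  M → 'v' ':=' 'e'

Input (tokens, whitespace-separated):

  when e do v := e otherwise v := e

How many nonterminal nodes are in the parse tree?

4

[S [M when e do [M v := e] otherwise [M v := e]]]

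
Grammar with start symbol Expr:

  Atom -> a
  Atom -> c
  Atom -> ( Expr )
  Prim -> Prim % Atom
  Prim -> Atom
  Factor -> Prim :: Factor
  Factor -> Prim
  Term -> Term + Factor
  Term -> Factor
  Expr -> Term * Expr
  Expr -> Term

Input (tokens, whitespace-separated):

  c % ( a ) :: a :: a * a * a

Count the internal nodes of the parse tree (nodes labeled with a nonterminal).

[Expr [Term [Factor [Prim [Prim [Atom c]] % [Atom ( [Expr [Term [Factor [Prim [Atom a]]]]] )]] :: [Factor [Prim [Atom a]] :: [Factor [Prim [Atom a]]]]]] * [Expr [Term [Factor [Prim [Atom a]]]] * [Expr [Term [Factor [Prim [Atom a]]]]]]]

28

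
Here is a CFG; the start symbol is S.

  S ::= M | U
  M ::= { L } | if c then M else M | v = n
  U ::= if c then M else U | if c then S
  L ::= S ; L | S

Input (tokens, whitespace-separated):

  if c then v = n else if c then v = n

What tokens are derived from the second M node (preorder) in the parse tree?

[S [U if c then [M v = n] else [U if c then [S [M v = n]]]]]

v = n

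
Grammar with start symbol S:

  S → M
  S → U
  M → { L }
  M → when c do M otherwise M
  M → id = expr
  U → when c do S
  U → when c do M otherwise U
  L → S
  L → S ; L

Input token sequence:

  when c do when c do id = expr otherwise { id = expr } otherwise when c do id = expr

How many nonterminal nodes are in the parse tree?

11

[S [U when c do [M when c do [M id = expr] otherwise [M { [L [S [M id = expr]]] }]] otherwise [U when c do [S [M id = expr]]]]]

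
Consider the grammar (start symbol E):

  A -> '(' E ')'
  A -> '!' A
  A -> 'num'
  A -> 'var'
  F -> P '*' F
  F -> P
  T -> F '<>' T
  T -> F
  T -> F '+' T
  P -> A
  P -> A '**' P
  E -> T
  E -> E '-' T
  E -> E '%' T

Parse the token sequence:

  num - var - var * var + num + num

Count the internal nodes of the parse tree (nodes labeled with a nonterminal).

[E [E [E [T [F [P [A num]]]]] - [T [F [P [A var]]]]] - [T [F [P [A var]] * [F [P [A var]]]] + [T [F [P [A num]]] + [T [F [P [A num]]]]]]]

26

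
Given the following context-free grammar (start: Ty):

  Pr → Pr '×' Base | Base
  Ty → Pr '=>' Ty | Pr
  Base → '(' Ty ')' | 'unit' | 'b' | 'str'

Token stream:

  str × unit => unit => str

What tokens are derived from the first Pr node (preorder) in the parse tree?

[Ty [Pr [Pr [Base str]] × [Base unit]] => [Ty [Pr [Base unit]] => [Ty [Pr [Base str]]]]]

str × unit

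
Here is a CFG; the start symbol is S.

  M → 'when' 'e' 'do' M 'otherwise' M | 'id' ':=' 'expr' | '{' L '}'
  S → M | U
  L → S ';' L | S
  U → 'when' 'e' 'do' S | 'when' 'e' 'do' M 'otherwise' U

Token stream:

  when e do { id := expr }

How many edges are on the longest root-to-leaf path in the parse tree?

[S [U when e do [S [M { [L [S [M id := expr]]] }]]]]

7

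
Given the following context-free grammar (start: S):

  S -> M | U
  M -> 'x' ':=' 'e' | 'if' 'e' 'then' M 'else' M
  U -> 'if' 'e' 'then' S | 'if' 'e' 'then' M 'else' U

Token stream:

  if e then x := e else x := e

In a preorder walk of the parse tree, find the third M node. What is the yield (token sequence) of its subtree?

[S [M if e then [M x := e] else [M x := e]]]

x := e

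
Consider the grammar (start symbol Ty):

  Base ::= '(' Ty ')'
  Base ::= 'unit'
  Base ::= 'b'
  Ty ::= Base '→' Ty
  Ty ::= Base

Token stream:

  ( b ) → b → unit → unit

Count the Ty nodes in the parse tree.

5

[Ty [Base ( [Ty [Base b]] )] → [Ty [Base b] → [Ty [Base unit] → [Ty [Base unit]]]]]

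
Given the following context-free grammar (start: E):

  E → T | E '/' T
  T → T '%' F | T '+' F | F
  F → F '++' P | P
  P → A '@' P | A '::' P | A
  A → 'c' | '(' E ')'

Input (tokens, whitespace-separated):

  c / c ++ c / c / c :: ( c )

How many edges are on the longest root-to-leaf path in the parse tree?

[E [E [E [E [T [F [P [A c]]]]] / [T [F [F [P [A c]]] ++ [P [A c]]]]] / [T [F [P [A c]]]]] / [T [F [P [A c] :: [P [A ( [E [T [F [P [A c]]]]] )]]]]]]

11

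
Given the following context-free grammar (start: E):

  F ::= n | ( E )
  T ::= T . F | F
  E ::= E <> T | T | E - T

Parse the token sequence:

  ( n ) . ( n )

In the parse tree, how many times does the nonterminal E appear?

3

[E [T [T [F ( [E [T [F n]]] )]] . [F ( [E [T [F n]]] )]]]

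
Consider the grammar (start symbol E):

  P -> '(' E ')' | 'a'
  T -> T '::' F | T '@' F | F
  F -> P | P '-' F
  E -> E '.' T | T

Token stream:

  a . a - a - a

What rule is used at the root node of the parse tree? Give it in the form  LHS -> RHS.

E -> E '.' T

[E [E [T [F [P a]]]] . [T [F [P a] - [F [P a] - [F [P a]]]]]]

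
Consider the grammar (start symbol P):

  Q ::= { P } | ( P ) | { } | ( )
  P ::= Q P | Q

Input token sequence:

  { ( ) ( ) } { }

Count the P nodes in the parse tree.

[P [Q { [P [Q ( )] [P [Q ( )]]] }] [P [Q { }]]]

4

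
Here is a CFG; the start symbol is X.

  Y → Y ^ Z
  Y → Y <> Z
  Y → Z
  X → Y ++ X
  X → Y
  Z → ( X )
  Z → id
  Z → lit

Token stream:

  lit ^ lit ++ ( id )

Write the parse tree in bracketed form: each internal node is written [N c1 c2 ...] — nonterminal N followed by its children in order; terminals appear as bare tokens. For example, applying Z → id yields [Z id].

X
Y ++ X
Y ^ Z ++ X
Z ^ Z ++ X
lit ^ Z ++ X
lit ^ lit ++ X
lit ^ lit ++ Y
lit ^ lit ++ Z
lit ^ lit ++ ( X )
lit ^ lit ++ ( Y )
lit ^ lit ++ ( Z )
lit ^ lit ++ ( id )

[X [Y [Y [Z lit]] ^ [Z lit]] ++ [X [Y [Z ( [X [Y [Z id]]] )]]]]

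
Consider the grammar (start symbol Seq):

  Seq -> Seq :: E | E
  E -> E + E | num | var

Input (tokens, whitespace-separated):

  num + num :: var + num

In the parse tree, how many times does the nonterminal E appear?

6

[Seq [Seq [E [E num] + [E num]]] :: [E [E var] + [E num]]]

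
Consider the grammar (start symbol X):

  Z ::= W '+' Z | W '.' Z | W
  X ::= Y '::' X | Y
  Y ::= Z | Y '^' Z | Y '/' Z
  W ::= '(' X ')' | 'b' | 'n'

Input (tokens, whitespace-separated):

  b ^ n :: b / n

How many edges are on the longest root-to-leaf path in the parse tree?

[X [Y [Y [Z [W b]]] ^ [Z [W n]]] :: [X [Y [Y [Z [W b]]] / [Z [W n]]]]]

6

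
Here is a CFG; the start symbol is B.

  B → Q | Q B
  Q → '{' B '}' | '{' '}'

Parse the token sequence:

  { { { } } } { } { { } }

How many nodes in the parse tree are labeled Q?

6

[B [Q { [B [Q { [B [Q { }]] }]] }] [B [Q { }] [B [Q { [B [Q { }]] }]]]]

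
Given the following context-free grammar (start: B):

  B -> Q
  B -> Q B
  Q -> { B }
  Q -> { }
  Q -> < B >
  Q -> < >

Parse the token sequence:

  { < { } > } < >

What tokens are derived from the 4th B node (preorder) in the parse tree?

< >

[B [Q { [B [Q < [B [Q { }]] >]] }] [B [Q < >]]]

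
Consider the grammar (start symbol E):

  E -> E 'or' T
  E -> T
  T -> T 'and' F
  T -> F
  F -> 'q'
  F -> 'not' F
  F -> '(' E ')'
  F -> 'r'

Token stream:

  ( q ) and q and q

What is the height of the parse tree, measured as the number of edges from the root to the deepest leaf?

8

[E [T [T [T [F ( [E [T [F q]]] )]] and [F q]] and [F q]]]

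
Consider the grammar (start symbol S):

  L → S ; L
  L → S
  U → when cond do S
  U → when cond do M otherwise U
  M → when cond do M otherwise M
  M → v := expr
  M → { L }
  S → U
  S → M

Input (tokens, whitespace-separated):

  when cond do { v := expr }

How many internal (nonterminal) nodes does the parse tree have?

7

[S [U when cond do [S [M { [L [S [M v := expr]]] }]]]]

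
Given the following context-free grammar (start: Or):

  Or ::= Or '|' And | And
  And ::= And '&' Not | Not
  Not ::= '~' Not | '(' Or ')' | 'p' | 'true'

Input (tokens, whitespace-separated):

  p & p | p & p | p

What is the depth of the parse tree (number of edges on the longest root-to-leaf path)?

6

[Or [Or [Or [And [And [Not p]] & [Not p]]] | [And [And [Not p]] & [Not p]]] | [And [Not p]]]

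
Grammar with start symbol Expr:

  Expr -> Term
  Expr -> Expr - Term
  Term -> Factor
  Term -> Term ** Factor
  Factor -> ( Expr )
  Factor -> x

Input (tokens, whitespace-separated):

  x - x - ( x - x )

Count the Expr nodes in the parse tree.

[Expr [Expr [Expr [Term [Factor x]]] - [Term [Factor x]]] - [Term [Factor ( [Expr [Expr [Term [Factor x]]] - [Term [Factor x]]] )]]]

5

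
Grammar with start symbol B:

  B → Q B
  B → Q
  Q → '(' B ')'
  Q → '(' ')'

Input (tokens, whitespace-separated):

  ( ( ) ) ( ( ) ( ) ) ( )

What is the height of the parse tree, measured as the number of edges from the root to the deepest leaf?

6

[B [Q ( [B [Q ( )]] )] [B [Q ( [B [Q ( )] [B [Q ( )]]] )] [B [Q ( )]]]]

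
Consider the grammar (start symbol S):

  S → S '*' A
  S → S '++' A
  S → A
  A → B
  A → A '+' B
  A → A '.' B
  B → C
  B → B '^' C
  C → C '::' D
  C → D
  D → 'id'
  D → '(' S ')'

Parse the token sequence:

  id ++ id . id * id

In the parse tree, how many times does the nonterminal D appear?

[S [S [S [A [B [C [D id]]]]] ++ [A [A [B [C [D id]]]] . [B [C [D id]]]]] * [A [B [C [D id]]]]]

4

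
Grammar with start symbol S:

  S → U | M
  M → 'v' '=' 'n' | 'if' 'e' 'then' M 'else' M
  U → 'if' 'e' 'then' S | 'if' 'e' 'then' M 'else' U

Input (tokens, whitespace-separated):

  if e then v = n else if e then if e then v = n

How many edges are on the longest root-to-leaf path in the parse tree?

[S [U if e then [M v = n] else [U if e then [S [U if e then [S [M v = n]]]]]]]

7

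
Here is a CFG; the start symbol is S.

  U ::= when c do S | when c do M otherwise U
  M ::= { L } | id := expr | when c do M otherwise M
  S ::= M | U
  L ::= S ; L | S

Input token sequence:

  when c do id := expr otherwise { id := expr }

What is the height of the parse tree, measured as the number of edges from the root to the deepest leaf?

6

[S [M when c do [M id := expr] otherwise [M { [L [S [M id := expr]]] }]]]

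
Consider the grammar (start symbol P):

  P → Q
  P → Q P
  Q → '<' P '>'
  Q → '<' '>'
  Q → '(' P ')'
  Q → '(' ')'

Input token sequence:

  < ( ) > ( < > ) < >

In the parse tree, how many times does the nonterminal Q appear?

[P [Q < [P [Q ( )]] >] [P [Q ( [P [Q < >]] )] [P [Q < >]]]]

5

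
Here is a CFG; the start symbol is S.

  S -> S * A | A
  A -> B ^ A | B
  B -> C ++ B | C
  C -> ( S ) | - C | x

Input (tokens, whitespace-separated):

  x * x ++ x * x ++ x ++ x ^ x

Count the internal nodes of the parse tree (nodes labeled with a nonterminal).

21

[S [S [S [A [B [C x]]]] * [A [B [C x] ++ [B [C x]]]]] * [A [B [C x] ++ [B [C x] ++ [B [C x]]]] ^ [A [B [C x]]]]]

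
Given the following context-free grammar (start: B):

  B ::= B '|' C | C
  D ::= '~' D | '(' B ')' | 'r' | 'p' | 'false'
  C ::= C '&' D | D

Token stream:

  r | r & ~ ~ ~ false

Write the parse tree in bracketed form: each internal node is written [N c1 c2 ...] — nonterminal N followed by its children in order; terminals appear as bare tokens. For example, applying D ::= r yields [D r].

B
B | C
C | C
D | C
r | C
r | C & D
r | D & D
r | r & D
r | r & ~ D
r | r & ~ ~ D
r | r & ~ ~ ~ D
r | r & ~ ~ ~ false

[B [B [C [D r]]] | [C [C [D r]] & [D ~ [D ~ [D ~ [D false]]]]]]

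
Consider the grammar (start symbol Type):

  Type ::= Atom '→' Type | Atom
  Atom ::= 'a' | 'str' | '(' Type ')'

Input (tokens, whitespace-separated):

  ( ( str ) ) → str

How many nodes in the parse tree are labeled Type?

[Type [Atom ( [Type [Atom ( [Type [Atom str]] )]] )] → [Type [Atom str]]]

4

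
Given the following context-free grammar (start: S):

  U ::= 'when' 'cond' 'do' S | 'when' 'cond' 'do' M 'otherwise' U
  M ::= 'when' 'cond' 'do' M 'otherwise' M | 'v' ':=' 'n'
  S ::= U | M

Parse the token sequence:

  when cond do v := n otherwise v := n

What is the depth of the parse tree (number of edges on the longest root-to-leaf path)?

3

[S [M when cond do [M v := n] otherwise [M v := n]]]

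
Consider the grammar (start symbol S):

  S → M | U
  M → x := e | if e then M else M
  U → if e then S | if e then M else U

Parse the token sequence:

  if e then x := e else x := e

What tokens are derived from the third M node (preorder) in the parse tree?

[S [M if e then [M x := e] else [M x := e]]]

x := e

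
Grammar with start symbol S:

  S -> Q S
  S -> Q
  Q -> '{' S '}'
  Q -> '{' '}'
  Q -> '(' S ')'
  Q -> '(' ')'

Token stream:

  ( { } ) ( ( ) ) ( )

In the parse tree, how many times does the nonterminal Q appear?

[S [Q ( [S [Q { }]] )] [S [Q ( [S [Q ( )]] )] [S [Q ( )]]]]

5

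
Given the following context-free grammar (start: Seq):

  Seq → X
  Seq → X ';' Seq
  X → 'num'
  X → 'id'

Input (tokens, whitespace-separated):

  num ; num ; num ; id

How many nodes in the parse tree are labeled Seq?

[Seq [X num] ; [Seq [X num] ; [Seq [X num] ; [Seq [X id]]]]]

4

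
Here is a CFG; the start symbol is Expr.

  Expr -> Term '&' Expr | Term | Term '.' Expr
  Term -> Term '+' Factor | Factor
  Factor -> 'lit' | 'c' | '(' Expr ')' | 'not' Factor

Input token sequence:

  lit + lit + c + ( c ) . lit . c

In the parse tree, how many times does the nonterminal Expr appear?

4

[Expr [Term [Term [Term [Term [Factor lit]] + [Factor lit]] + [Factor c]] + [Factor ( [Expr [Term [Factor c]]] )]] . [Expr [Term [Factor lit]] . [Expr [Term [Factor c]]]]]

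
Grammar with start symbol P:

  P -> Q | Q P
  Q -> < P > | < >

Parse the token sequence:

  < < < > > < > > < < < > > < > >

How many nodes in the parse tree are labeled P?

[P [Q < [P [Q < [P [Q < >]] >] [P [Q < >]]] >] [P [Q < [P [Q < [P [Q < >]] >] [P [Q < >]]] >]]]

8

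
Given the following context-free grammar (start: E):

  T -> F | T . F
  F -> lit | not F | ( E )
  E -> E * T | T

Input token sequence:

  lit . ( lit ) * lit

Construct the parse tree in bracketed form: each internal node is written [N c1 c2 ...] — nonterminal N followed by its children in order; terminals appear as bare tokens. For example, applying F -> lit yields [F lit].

E
E * T
T * T
T . F * T
F . F * T
lit . F * T
lit . ( E ) * T
lit . ( T ) * T
lit . ( F ) * T
lit . ( lit ) * T
lit . ( lit ) * F
lit . ( lit ) * lit

[E [E [T [T [F lit]] . [F ( [E [T [F lit]]] )]]] * [T [F lit]]]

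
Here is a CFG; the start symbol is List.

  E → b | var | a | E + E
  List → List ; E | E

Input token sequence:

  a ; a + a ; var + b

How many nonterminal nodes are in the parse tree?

10

[List [List [List [E a]] ; [E [E a] + [E a]]] ; [E [E var] + [E b]]]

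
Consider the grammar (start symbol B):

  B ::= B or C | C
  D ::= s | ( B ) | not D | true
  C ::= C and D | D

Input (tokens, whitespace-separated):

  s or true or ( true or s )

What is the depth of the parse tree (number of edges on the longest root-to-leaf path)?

7

[B [B [B [C [D s]]] or [C [D true]]] or [C [D ( [B [B [C [D true]]] or [C [D s]]] )]]]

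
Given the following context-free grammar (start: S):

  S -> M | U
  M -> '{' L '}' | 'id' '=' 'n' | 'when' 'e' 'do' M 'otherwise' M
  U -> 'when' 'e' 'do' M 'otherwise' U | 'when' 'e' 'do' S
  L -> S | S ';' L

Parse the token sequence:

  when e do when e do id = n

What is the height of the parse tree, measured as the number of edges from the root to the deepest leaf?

[S [U when e do [S [U when e do [S [M id = n]]]]]]

6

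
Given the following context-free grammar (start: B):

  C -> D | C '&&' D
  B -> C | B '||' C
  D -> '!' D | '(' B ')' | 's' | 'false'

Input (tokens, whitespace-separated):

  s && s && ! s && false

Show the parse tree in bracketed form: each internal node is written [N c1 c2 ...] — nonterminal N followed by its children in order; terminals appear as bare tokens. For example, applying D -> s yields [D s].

B
C
C && D
C && D && D
C && D && D && D
D && D && D && D
s && D && D && D
s && s && D && D
s && s && ! D && D
s && s && ! s && D
s && s && ! s && false

[B [C [C [C [C [D s]] && [D s]] && [D ! [D s]]] && [D false]]]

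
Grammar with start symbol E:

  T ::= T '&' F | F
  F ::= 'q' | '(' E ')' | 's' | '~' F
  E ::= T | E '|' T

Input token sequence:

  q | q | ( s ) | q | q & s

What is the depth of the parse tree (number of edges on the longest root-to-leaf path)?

8

[E [E [E [E [E [T [F q]]] | [T [F q]]] | [T [F ( [E [T [F s]]] )]]] | [T [F q]]] | [T [T [F q]] & [F s]]]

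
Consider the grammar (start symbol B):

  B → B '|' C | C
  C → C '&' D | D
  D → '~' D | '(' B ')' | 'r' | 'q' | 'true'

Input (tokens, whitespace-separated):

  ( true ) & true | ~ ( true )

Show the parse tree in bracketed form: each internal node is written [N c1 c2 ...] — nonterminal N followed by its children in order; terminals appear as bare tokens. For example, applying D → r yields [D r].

B
B | C
C | C
C & D | C
D & D | C
( B ) & D | C
( C ) & D | C
( D ) & D | C
( true ) & D | C
( true ) & true | C
( true ) & true | D
( true ) & true | ~ D
( true ) & true | ~ ( B )
( true ) & true | ~ ( C )
( true ) & true | ~ ( D )
( true ) & true | ~ ( true )

[B [B [C [C [D ( [B [C [D true]]] )]] & [D true]]] | [C [D ~ [D ( [B [C [D true]]] )]]]]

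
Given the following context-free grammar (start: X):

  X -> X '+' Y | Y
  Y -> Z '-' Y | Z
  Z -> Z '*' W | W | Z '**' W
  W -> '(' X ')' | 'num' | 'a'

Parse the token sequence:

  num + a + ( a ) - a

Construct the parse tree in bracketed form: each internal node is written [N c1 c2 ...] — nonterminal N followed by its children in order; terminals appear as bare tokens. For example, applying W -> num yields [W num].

[X [X [X [Y [Z [W num]]]] + [Y [Z [W a]]]] + [Y [Z [W ( [X [Y [Z [W a]]]] )]] - [Y [Z [W a]]]]]

X
X + Y
X + Y + Y
Y + Y + Y
Z + Y + Y
W + Y + Y
num + Y + Y
num + Z + Y
num + W + Y
num + a + Y
num + a + Z - Y
num + a + W - Y
num + a + ( X ) - Y
num + a + ( Y ) - Y
num + a + ( Z ) - Y
num + a + ( W ) - Y
num + a + ( a ) - Y
num + a + ( a ) - Z
num + a + ( a ) - W
num + a + ( a ) - a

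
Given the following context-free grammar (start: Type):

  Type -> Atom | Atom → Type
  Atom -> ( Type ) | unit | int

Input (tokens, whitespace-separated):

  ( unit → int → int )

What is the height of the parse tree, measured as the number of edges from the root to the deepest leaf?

6

[Type [Atom ( [Type [Atom unit] → [Type [Atom int] → [Type [Atom int]]]] )]]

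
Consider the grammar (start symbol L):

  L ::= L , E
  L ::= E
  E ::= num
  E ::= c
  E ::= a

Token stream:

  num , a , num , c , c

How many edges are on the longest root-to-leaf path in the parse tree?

[L [L [L [L [L [E num]] , [E a]] , [E num]] , [E c]] , [E c]]

6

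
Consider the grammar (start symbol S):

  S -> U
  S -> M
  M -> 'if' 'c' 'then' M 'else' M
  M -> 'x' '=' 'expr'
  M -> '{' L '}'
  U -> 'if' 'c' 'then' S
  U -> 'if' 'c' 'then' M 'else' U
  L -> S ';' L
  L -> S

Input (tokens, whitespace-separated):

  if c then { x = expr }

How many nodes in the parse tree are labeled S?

[S [U if c then [S [M { [L [S [M x = expr]]] }]]]]

3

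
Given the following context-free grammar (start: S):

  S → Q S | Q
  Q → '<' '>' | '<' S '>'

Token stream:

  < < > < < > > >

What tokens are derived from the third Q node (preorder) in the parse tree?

< < > >

[S [Q < [S [Q < >] [S [Q < [S [Q < >]] >]]] >]]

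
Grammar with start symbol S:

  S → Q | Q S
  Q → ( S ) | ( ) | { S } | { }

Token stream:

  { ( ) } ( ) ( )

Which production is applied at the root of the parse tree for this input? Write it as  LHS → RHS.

[S [Q { [S [Q ( )]] }] [S [Q ( )] [S [Q ( )]]]]

S → Q S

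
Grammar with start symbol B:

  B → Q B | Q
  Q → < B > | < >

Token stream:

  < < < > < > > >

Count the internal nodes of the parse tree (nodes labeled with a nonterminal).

8

[B [Q < [B [Q < [B [Q < >] [B [Q < >]]] >]] >]]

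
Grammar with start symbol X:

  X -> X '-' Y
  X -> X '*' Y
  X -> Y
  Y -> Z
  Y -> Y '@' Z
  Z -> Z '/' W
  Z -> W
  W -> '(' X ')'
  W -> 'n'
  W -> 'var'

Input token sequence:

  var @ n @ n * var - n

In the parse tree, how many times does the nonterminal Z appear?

[X [X [X [Y [Y [Y [Z [W var]]] @ [Z [W n]]] @ [Z [W n]]]] * [Y [Z [W var]]]] - [Y [Z [W n]]]]

5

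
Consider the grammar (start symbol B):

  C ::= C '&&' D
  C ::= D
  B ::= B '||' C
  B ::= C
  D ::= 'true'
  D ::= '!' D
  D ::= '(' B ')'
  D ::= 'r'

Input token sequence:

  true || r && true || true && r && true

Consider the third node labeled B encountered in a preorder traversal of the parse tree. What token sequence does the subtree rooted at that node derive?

[B [B [B [C [D true]]] || [C [C [D r]] && [D true]]] || [C [C [C [D true]] && [D r]] && [D true]]]

true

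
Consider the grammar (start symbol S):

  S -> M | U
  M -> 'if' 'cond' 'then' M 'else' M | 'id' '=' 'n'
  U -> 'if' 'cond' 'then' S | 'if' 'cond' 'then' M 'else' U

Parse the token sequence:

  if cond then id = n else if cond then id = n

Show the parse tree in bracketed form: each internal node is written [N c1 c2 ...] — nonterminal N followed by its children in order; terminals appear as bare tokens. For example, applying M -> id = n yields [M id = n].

S
U
if cond then M else U
if cond then id = n else U
if cond then id = n else if cond then S
if cond then id = n else if cond then M
if cond then id = n else if cond then id = n

[S [U if cond then [M id = n] else [U if cond then [S [M id = n]]]]]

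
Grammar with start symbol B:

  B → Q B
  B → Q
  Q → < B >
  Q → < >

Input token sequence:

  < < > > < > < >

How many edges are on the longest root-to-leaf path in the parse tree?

[B [Q < [B [Q < >]] >] [B [Q < >] [B [Q < >]]]]

4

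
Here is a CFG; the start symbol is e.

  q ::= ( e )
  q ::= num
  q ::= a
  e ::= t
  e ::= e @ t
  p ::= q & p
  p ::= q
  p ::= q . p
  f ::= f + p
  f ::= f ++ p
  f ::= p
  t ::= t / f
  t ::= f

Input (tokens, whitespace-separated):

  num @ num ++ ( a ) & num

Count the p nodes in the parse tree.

5

[e [e [t [f [p [q num]]]]] @ [t [f [f [p [q num]]] ++ [p [q ( [e [t [f [p [q a]]]]] )] & [p [q num]]]]]]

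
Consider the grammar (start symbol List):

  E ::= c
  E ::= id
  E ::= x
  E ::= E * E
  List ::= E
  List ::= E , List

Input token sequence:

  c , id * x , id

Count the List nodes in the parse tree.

3

[List [E c] , [List [E [E id] * [E x]] , [List [E id]]]]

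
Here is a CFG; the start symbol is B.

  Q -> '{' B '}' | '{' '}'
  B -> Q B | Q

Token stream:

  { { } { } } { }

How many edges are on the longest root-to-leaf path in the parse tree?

[B [Q { [B [Q { }] [B [Q { }]]] }] [B [Q { }]]]

5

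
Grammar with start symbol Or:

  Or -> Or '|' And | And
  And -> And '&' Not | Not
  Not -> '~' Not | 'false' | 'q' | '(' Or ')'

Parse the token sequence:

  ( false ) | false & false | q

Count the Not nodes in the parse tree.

[Or [Or [Or [And [Not ( [Or [And [Not false]]] )]]] | [And [And [Not false]] & [Not false]]] | [And [Not q]]]

5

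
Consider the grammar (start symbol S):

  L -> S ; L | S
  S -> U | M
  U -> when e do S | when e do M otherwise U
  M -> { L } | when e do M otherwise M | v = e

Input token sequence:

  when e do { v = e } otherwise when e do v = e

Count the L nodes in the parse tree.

[S [U when e do [M { [L [S [M v = e]]] }] otherwise [U when e do [S [M v = e]]]]]

1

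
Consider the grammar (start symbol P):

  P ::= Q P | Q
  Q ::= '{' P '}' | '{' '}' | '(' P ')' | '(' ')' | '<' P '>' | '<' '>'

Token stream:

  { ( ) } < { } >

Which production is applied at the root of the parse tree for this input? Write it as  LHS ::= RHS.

[P [Q { [P [Q ( )]] }] [P [Q < [P [Q { }]] >]]]

P ::= Q P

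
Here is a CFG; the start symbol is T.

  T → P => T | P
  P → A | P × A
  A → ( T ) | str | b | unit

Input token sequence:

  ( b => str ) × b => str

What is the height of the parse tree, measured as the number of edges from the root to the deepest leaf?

8

[T [P [P [A ( [T [P [A b]] => [T [P [A str]]]] )]] × [A b]] => [T [P [A str]]]]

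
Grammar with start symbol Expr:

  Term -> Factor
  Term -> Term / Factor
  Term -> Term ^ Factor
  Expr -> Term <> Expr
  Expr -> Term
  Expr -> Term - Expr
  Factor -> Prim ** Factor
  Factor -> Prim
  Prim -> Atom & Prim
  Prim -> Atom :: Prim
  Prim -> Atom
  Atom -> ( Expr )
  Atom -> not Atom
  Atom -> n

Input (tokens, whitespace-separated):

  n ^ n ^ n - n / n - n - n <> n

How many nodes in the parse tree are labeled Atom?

8

[Expr [Term [Term [Term [Factor [Prim [Atom n]]]] ^ [Factor [Prim [Atom n]]]] ^ [Factor [Prim [Atom n]]]] - [Expr [Term [Term [Factor [Prim [Atom n]]]] / [Factor [Prim [Atom n]]]] - [Expr [Term [Factor [Prim [Atom n]]]] - [Expr [Term [Factor [Prim [Atom n]]]] <> [Expr [Term [Factor [Prim [Atom n]]]]]]]]]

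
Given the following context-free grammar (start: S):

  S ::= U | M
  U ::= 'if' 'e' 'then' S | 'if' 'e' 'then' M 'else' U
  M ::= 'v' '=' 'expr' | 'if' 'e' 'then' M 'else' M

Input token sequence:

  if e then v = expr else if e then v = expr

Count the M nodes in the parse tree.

[S [U if e then [M v = expr] else [U if e then [S [M v = expr]]]]]

2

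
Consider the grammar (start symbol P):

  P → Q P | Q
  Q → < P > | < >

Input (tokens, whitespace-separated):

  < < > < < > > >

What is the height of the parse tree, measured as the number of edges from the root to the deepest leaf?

[P [Q < [P [Q < >] [P [Q < [P [Q < >]] >]]] >]]

7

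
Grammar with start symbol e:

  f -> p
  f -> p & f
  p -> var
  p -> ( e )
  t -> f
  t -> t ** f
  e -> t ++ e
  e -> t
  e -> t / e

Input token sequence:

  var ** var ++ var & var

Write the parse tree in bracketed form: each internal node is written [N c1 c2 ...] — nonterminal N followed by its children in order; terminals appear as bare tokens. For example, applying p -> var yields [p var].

e
t ++ e
t ** f ++ e
f ** f ++ e
p ** f ++ e
var ** f ++ e
var ** p ++ e
var ** var ++ e
var ** var ++ t
var ** var ++ f
var ** var ++ p & f
var ** var ++ var & f
var ** var ++ var & p
var ** var ++ var & var

[e [t [t [f [p var]]] ** [f [p var]]] ++ [e [t [f [p var] & [f [p var]]]]]]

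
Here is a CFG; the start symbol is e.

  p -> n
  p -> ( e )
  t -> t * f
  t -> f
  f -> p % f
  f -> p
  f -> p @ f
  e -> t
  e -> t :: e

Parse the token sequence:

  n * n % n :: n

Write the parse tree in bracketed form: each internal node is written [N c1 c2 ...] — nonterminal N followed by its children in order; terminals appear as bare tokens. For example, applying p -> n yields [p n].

e
t :: e
t * f :: e
f * f :: e
p * f :: e
n * f :: e
n * p % f :: e
n * n % f :: e
n * n % p :: e
n * n % n :: e
n * n % n :: t
n * n % n :: f
n * n % n :: p
n * n % n :: n

[e [t [t [f [p n]]] * [f [p n] % [f [p n]]]] :: [e [t [f [p n]]]]]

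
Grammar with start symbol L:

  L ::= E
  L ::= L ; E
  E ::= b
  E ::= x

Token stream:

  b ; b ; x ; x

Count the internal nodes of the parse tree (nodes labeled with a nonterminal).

[L [L [L [L [E b]] ; [E b]] ; [E x]] ; [E x]]

8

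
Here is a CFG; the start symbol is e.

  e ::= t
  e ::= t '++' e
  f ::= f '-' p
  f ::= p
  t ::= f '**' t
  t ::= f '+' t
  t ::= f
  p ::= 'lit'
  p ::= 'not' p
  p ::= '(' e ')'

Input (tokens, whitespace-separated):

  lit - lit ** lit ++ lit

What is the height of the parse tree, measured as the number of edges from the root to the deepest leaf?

[e [t [f [f [p lit]] - [p lit]] ** [t [f [p lit]]]] ++ [e [t [f [p lit]]]]]

5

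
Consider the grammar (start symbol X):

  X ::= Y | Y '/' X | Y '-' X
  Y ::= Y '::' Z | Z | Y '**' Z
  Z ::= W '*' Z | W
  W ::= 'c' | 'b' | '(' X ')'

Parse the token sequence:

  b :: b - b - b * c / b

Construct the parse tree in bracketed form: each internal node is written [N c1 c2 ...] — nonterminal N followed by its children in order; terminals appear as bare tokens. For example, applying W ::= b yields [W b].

X
Y - X
Y :: Z - X
Z :: Z - X
W :: Z - X
b :: Z - X
b :: W - X
b :: b - X
b :: b - Y - X
b :: b - Z - X
b :: b - W - X
b :: b - b - X
b :: b - b - Y / X
b :: b - b - Z / X
b :: b - b - W * Z / X
b :: b - b - b * Z / X
b :: b - b - b * W / X
b :: b - b - b * c / X
b :: b - b - b * c / Y
b :: b - b - b * c / Z
b :: b - b - b * c / W
b :: b - b - b * c / b

[X [Y [Y [Z [W b]]] :: [Z [W b]]] - [X [Y [Z [W b]]] - [X [Y [Z [W b] * [Z [W c]]]] / [X [Y [Z [W b]]]]]]]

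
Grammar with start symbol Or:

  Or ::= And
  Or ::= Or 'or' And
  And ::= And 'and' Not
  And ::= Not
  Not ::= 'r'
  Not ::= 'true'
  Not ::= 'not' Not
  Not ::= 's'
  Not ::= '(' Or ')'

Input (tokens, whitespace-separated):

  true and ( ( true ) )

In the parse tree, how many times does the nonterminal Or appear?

3

[Or [And [And [Not true]] and [Not ( [Or [And [Not ( [Or [And [Not true]]] )]]] )]]]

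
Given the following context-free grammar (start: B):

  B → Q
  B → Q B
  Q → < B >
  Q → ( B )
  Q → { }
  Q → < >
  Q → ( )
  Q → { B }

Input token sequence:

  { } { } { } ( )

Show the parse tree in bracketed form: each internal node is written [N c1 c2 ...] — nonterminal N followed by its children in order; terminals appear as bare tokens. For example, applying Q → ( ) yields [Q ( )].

B
Q B
{ } B
{ } Q B
{ } { } B
{ } { } Q B
{ } { } { } B
{ } { } { } Q
{ } { } { } ( )

[B [Q { }] [B [Q { }] [B [Q { }] [B [Q ( )]]]]]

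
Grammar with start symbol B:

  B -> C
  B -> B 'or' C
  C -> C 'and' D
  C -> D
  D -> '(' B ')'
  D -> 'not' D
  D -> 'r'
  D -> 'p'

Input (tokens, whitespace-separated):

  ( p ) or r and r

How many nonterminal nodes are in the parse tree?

[B [B [C [D ( [B [C [D p]]] )]]] or [C [C [D r]] and [D r]]]

11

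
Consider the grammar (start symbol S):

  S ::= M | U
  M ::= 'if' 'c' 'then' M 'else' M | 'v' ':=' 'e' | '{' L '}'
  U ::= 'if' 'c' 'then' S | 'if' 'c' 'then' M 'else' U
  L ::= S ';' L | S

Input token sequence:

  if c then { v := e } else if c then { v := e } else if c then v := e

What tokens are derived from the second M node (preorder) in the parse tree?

[S [U if c then [M { [L [S [M v := e]]] }] else [U if c then [M { [L [S [M v := e]]] }] else [U if c then [S [M v := e]]]]]]

v := e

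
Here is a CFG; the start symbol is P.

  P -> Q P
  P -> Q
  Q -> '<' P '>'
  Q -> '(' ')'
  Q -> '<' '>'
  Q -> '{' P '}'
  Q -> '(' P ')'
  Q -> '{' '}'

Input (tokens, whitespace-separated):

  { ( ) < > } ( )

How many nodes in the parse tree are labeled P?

[P [Q { [P [Q ( )] [P [Q < >]]] }] [P [Q ( )]]]

4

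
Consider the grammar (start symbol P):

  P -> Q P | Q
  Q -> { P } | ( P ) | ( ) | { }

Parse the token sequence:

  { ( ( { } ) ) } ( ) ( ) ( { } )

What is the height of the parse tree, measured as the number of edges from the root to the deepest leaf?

8

[P [Q { [P [Q ( [P [Q ( [P [Q { }]] )]] )]] }] [P [Q ( )] [P [Q ( )] [P [Q ( [P [Q { }]] )]]]]]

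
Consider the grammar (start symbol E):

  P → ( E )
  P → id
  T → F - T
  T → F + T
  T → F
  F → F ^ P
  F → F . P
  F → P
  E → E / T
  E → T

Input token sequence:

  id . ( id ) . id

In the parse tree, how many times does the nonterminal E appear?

2

[E [T [F [F [F [P id]] . [P ( [E [T [F [P id]]]] )]] . [P id]]]]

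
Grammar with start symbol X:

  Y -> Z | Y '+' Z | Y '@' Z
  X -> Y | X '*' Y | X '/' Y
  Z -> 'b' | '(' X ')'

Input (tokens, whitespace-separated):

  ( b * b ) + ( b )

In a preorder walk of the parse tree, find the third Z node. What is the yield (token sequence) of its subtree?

[X [Y [Y [Z ( [X [X [Y [Z b]]] * [Y [Z b]]] )]] + [Z ( [X [Y [Z b]]] )]]]

b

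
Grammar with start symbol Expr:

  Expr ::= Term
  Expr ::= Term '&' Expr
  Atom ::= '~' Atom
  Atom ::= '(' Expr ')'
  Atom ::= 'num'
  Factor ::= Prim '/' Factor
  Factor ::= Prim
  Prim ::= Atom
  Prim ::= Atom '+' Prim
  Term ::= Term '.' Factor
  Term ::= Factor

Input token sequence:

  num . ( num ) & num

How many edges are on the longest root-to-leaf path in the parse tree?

10

[Expr [Term [Term [Factor [Prim [Atom num]]]] . [Factor [Prim [Atom ( [Expr [Term [Factor [Prim [Atom num]]]]] )]]]] & [Expr [Term [Factor [Prim [Atom num]]]]]]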